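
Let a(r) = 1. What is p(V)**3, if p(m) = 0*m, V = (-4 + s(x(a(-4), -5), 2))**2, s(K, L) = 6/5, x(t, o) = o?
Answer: 0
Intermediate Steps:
s(K, L) = 6/5 (s(K, L) = 6*(1/5) = 6/5)
V = 196/25 (V = (-4 + 6/5)**2 = (-14/5)**2 = 196/25 ≈ 7.8400)
p(m) = 0
p(V)**3 = 0**3 = 0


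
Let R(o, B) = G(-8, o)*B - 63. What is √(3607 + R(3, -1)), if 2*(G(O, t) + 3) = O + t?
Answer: √14198/2 ≈ 59.578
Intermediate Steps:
G(O, t) = -3 + O/2 + t/2 (G(O, t) = -3 + (O + t)/2 = -3 + (O/2 + t/2) = -3 + O/2 + t/2)
R(o, B) = -63 + B*(-7 + o/2) (R(o, B) = (-3 + (½)*(-8) + o/2)*B - 63 = (-3 - 4 + o/2)*B - 63 = (-7 + o/2)*B - 63 = B*(-7 + o/2) - 63 = -63 + B*(-7 + o/2))
√(3607 + R(3, -1)) = √(3607 + (-63 + (½)*(-1)*(-14 + 3))) = √(3607 + (-63 + (½)*(-1)*(-11))) = √(3607 + (-63 + 11/2)) = √(3607 - 115/2) = √(7099/2) = √14198/2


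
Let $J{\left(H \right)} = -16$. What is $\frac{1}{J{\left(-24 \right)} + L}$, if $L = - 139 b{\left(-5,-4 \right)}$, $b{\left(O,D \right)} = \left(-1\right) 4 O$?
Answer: $- \frac{1}{2796} \approx -0.00035765$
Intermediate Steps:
$b{\left(O,D \right)} = - 4 O$
$L = -2780$ ($L = - 139 \left(\left(-4\right) \left(-5\right)\right) = \left(-139\right) 20 = -2780$)
$\frac{1}{J{\left(-24 \right)} + L} = \frac{1}{-16 - 2780} = \frac{1}{-2796} = - \frac{1}{2796}$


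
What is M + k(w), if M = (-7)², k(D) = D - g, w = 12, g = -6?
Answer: 67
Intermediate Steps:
k(D) = 6 + D (k(D) = D - 1*(-6) = D + 6 = 6 + D)
M = 49
M + k(w) = 49 + (6 + 12) = 49 + 18 = 67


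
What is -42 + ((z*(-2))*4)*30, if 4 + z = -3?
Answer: 1638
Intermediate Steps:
z = -7 (z = -4 - 3 = -7)
-42 + ((z*(-2))*4)*30 = -42 + (-7*(-2)*4)*30 = -42 + (14*4)*30 = -42 + 56*30 = -42 + 1680 = 1638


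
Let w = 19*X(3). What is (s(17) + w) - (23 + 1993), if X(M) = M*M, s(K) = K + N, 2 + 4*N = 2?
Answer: -1828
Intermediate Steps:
N = 0 (N = -1/2 + (1/4)*2 = -1/2 + 1/2 = 0)
s(K) = K (s(K) = K + 0 = K)
X(M) = M**2
w = 171 (w = 19*3**2 = 19*9 = 171)
(s(17) + w) - (23 + 1993) = (17 + 171) - (23 + 1993) = 188 - 1*2016 = 188 - 2016 = -1828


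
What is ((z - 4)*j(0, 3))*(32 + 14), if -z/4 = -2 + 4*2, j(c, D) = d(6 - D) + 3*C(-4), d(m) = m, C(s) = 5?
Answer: -23184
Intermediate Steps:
j(c, D) = 21 - D (j(c, D) = (6 - D) + 3*5 = (6 - D) + 15 = 21 - D)
z = -24 (z = -4*(-2 + 4*2) = -4*(-2 + 8) = -4*6 = -24)
((z - 4)*j(0, 3))*(32 + 14) = ((-24 - 4)*(21 - 1*3))*(32 + 14) = -28*(21 - 3)*46 = -28*18*46 = -504*46 = -23184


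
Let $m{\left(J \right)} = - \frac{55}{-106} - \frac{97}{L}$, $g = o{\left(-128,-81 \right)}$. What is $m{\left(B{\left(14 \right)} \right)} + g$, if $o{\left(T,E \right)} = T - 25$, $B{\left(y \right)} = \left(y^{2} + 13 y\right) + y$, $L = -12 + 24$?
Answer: $- \frac{102119}{636} \approx -160.56$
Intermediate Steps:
$L = 12$
$B{\left(y \right)} = y^{2} + 14 y$
$o{\left(T,E \right)} = -25 + T$ ($o{\left(T,E \right)} = T - 25 = -25 + T$)
$g = -153$ ($g = -25 - 128 = -153$)
$m{\left(J \right)} = - \frac{4811}{636}$ ($m{\left(J \right)} = - \frac{55}{-106} - \frac{97}{12} = \left(-55\right) \left(- \frac{1}{106}\right) - \frac{97}{12} = \frac{55}{106} - \frac{97}{12} = - \frac{4811}{636}$)
$m{\left(B{\left(14 \right)} \right)} + g = - \frac{4811}{636} - 153 = - \frac{102119}{636}$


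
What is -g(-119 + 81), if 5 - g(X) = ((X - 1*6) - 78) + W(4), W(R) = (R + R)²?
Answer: -63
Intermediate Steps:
W(R) = 4*R² (W(R) = (2*R)² = 4*R²)
g(X) = 25 - X (g(X) = 5 - (((X - 1*6) - 78) + 4*4²) = 5 - (((X - 6) - 78) + 4*16) = 5 - (((-6 + X) - 78) + 64) = 5 - ((-84 + X) + 64) = 5 - (-20 + X) = 5 + (20 - X) = 25 - X)
-g(-119 + 81) = -(25 - (-119 + 81)) = -(25 - 1*(-38)) = -(25 + 38) = -1*63 = -63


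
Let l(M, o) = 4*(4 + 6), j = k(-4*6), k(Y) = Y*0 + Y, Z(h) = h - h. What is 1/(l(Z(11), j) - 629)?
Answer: -1/589 ≈ -0.0016978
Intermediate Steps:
Z(h) = 0
k(Y) = Y (k(Y) = 0 + Y = Y)
j = -24 (j = -4*6 = -24)
l(M, o) = 40 (l(M, o) = 4*10 = 40)
1/(l(Z(11), j) - 629) = 1/(40 - 629) = 1/(-589) = -1/589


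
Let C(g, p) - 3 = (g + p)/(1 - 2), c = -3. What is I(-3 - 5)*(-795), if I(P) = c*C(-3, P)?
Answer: 33390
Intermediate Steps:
C(g, p) = 3 - g - p (C(g, p) = 3 + (g + p)/(1 - 2) = 3 + (g + p)/(-1) = 3 + (g + p)*(-1) = 3 + (-g - p) = 3 - g - p)
I(P) = -18 + 3*P (I(P) = -3*(3 - 1*(-3) - P) = -3*(3 + 3 - P) = -3*(6 - P) = -18 + 3*P)
I(-3 - 5)*(-795) = (-18 + 3*(-3 - 5))*(-795) = (-18 + 3*(-8))*(-795) = (-18 - 24)*(-795) = -42*(-795) = 33390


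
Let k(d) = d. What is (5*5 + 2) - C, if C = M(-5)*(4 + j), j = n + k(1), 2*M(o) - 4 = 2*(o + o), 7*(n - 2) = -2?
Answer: 565/7 ≈ 80.714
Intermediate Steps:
n = 12/7 (n = 2 + (⅐)*(-2) = 2 - 2/7 = 12/7 ≈ 1.7143)
M(o) = 2 + 2*o (M(o) = 2 + (2*(o + o))/2 = 2 + (2*(2*o))/2 = 2 + (4*o)/2 = 2 + 2*o)
j = 19/7 (j = 12/7 + 1 = 19/7 ≈ 2.7143)
C = -376/7 (C = (2 + 2*(-5))*(4 + 19/7) = (2 - 10)*(47/7) = -8*47/7 = -376/7 ≈ -53.714)
(5*5 + 2) - C = (5*5 + 2) - 1*(-376/7) = (25 + 2) + 376/7 = 27 + 376/7 = 565/7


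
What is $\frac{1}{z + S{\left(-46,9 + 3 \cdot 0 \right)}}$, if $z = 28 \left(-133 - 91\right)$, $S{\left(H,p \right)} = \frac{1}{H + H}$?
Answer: $- \frac{92}{577025} \approx -0.00015944$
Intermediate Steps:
$S{\left(H,p \right)} = \frac{1}{2 H}$
$z = -6272$ ($z = 28 \left(-224\right) = -6272$)
$\frac{1}{z + S{\left(-46,9 + 3 \cdot 0 \right)}} = \frac{1}{-6272 + \frac{1}{2 \left(-46\right)}} = \frac{1}{-6272 + \frac{1}{2} \left(- \frac{1}{46}\right)} = \frac{1}{-6272 - \frac{1}{92}} = \frac{1}{- \frac{577025}{92}} = - \frac{92}{577025}$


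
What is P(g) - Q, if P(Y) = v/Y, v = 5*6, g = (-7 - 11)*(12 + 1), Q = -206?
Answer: 8029/39 ≈ 205.87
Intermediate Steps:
g = -234 (g = -18*13 = -234)
v = 30
P(Y) = 30/Y
P(g) - Q = 30/(-234) - 1*(-206) = 30*(-1/234) + 206 = -5/39 + 206 = 8029/39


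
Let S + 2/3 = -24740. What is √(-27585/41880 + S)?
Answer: I*√433946616054/4188 ≈ 157.29*I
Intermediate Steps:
S = -74222/3 (S = -⅔ - 24740 = -74222/3 ≈ -24741.)
√(-27585/41880 + S) = √(-27585/41880 - 74222/3) = √(-27585*1/41880 - 74222/3) = √(-1839/2792 - 74222/3) = √(-207233341/8376) = I*√433946616054/4188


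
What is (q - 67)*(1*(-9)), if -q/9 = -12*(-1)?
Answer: 1575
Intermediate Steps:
q = -108 (q = -(-108)*(-1) = -9*12 = -108)
(q - 67)*(1*(-9)) = (-108 - 67)*(1*(-9)) = -175*(-9) = 1575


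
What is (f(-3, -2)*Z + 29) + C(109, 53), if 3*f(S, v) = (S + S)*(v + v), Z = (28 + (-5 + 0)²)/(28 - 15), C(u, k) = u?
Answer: 2218/13 ≈ 170.62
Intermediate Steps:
Z = 53/13 (Z = (28 + (-5)²)/13 = (28 + 25)*(1/13) = 53*(1/13) = 53/13 ≈ 4.0769)
f(S, v) = 4*S*v/3 (f(S, v) = ((S + S)*(v + v))/3 = ((2*S)*(2*v))/3 = (4*S*v)/3 = 4*S*v/3)
(f(-3, -2)*Z + 29) + C(109, 53) = (((4/3)*(-3)*(-2))*(53/13) + 29) + 109 = (8*(53/13) + 29) + 109 = (424/13 + 29) + 109 = 801/13 + 109 = 2218/13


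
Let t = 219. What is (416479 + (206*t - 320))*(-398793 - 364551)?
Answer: -352109976912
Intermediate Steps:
(416479 + (206*t - 320))*(-398793 - 364551) = (416479 + (206*219 - 320))*(-398793 - 364551) = (416479 + (45114 - 320))*(-763344) = (416479 + 44794)*(-763344) = 461273*(-763344) = -352109976912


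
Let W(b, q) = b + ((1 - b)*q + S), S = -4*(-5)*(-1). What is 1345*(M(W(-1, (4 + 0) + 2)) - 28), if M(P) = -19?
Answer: -63215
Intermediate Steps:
S = -20 (S = 20*(-1) = -20)
W(b, q) = -20 + b + q*(1 - b) (W(b, q) = b + ((1 - b)*q - 20) = b + (q*(1 - b) - 20) = b + (-20 + q*(1 - b)) = -20 + b + q*(1 - b))
1345*(M(W(-1, (4 + 0) + 2)) - 28) = 1345*(-19 - 28) = 1345*(-47) = -63215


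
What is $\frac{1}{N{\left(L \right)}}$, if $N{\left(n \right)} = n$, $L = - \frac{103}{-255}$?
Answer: $\frac{255}{103} \approx 2.4757$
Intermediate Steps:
$L = \frac{103}{255}$ ($L = \left(-103\right) \left(- \frac{1}{255}\right) = \frac{103}{255} \approx 0.40392$)
$\frac{1}{N{\left(L \right)}} = \frac{1}{\frac{103}{255}} = \frac{255}{103}$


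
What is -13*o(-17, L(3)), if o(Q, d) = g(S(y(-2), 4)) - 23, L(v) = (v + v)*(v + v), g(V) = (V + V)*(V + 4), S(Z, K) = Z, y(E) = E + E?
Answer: 299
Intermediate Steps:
y(E) = 2*E
g(V) = 2*V*(4 + V) (g(V) = (2*V)*(4 + V) = 2*V*(4 + V))
L(v) = 4*v² (L(v) = (2*v)*(2*v) = 4*v²)
o(Q, d) = -23 (o(Q, d) = 2*(2*(-2))*(4 + 2*(-2)) - 23 = 2*(-4)*(4 - 4) - 23 = 2*(-4)*0 - 23 = 0 - 23 = -23)
-13*o(-17, L(3)) = -13*(-23) = 299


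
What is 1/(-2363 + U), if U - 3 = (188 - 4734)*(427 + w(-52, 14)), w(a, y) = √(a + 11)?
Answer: I/(2*(-971751*I + 2273*√41)) ≈ -5.1442e-7 + 7.7047e-9*I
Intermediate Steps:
w(a, y) = √(11 + a)
U = -1941139 - 4546*I*√41 (U = 3 + (188 - 4734)*(427 + √(11 - 52)) = 3 - 4546*(427 + √(-41)) = 3 - 4546*(427 + I*√41) = 3 + (-1941142 - 4546*I*√41) = -1941139 - 4546*I*√41 ≈ -1.9411e+6 - 29109.0*I)
1/(-2363 + U) = 1/(-2363 + (-1941139 - 4546*I*√41)) = 1/(-1943502 - 4546*I*√41)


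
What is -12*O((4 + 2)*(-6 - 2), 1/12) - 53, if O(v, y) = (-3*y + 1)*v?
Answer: 379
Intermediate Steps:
O(v, y) = v*(1 - 3*y) (O(v, y) = (1 - 3*y)*v = v*(1 - 3*y))
-12*O((4 + 2)*(-6 - 2), 1/12) - 53 = -12*(4 + 2)*(-6 - 2)*(1 - 3/12) - 53 = -12*6*(-8)*(1 - 3*1/12) - 53 = -(-576)*(1 - ¼) - 53 = -(-576)*3/4 - 53 = -12*(-36) - 53 = 432 - 53 = 379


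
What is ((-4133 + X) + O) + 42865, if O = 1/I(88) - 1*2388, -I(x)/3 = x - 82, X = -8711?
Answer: 497393/18 ≈ 27633.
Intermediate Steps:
I(x) = 246 - 3*x (I(x) = -3*(x - 82) = -3*(-82 + x) = 246 - 3*x)
O = -42985/18 (O = 1/(246 - 3*88) - 1*2388 = 1/(246 - 264) - 2388 = 1/(-18) - 2388 = -1/18 - 2388 = -42985/18 ≈ -2388.1)
((-4133 + X) + O) + 42865 = ((-4133 - 8711) - 42985/18) + 42865 = (-12844 - 42985/18) + 42865 = -274177/18 + 42865 = 497393/18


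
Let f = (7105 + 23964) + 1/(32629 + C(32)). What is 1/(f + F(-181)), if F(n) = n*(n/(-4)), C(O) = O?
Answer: 130644/2988971419 ≈ 4.3709e-5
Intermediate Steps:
f = 1014744610/32661 (f = (7105 + 23964) + 1/(32629 + 32) = 31069 + 1/32661 = 1014744610/32661 ≈ 31069.)
F(n) = -n²/4 (F(n) = n*(n*(-¼)) = n*(-n/4) = -n²/4)
1/(f + F(-181)) = 1/(1014744610/32661 - ¼*(-181)²) = 1/(1014744610/32661 - ¼*32761) = 1/(1014744610/32661 - 32761/4) = 1/(2988971419/130644) = 130644/2988971419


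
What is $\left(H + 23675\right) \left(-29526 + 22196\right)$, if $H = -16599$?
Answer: $-51867080$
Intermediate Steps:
$\left(H + 23675\right) \left(-29526 + 22196\right) = \left(-16599 + 23675\right) \left(-29526 + 22196\right) = 7076 \left(-7330\right) = -51867080$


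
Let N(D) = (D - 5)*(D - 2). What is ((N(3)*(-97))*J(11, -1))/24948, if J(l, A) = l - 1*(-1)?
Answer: 194/2079 ≈ 0.093314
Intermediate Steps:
J(l, A) = 1 + l (J(l, A) = l + 1 = 1 + l)
N(D) = (-5 + D)*(-2 + D)
((N(3)*(-97))*J(11, -1))/24948 = (((10 + 3**2 - 7*3)*(-97))*(1 + 11))/24948 = (((10 + 9 - 21)*(-97))*12)*(1/24948) = (-2*(-97)*12)*(1/24948) = (194*12)*(1/24948) = 2328*(1/24948) = 194/2079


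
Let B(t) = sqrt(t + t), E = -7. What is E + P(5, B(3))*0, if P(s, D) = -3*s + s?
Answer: -7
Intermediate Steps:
B(t) = sqrt(2)*sqrt(t) (B(t) = sqrt(2*t) = sqrt(2)*sqrt(t))
P(s, D) = -2*s
E + P(5, B(3))*0 = -7 - 2*5*0 = -7 - 10*0 = -7 + 0 = -7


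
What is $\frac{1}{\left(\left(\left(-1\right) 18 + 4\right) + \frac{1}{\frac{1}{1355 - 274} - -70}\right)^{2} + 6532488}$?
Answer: $\frac{5726100241}{37406801137535577} \approx 1.5308 \cdot 10^{-7}$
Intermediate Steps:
$\frac{1}{\left(\left(\left(-1\right) 18 + 4\right) + \frac{1}{\frac{1}{1355 - 274} - -70}\right)^{2} + 6532488} = \frac{1}{\left(\left(-18 + 4\right) + \frac{1}{\frac{1}{1081} + 70}\right)^{2} + 6532488} = \frac{1}{\left(-14 + \frac{1}{\frac{1}{1081} + 70}\right)^{2} + 6532488} = \frac{1}{\left(-14 + \frac{1}{\frac{75671}{1081}}\right)^{2} + 6532488} = \frac{1}{\left(-14 + \frac{1081}{75671}\right)^{2} + 6532488} = \frac{1}{\left(- \frac{1058313}{75671}\right)^{2} + 6532488} = \frac{1}{\frac{1120026405969}{5726100241} + 6532488} = \frac{1}{\frac{37406801137535577}{5726100241}} = \frac{5726100241}{37406801137535577}$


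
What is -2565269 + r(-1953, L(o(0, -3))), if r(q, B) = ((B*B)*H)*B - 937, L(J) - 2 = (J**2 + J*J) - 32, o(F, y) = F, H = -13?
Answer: -2215206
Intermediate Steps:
L(J) = -30 + 2*J**2 (L(J) = 2 + ((J**2 + J*J) - 32) = 2 + ((J**2 + J**2) - 32) = 2 + (2*J**2 - 32) = 2 + (-32 + 2*J**2) = -30 + 2*J**2)
r(q, B) = -937 - 13*B**3 (r(q, B) = ((B*B)*(-13))*B - 937 = (B**2*(-13))*B - 937 = (-13*B**2)*B - 937 = -13*B**3 - 937 = -937 - 13*B**3)
-2565269 + r(-1953, L(o(0, -3))) = -2565269 + (-937 - 13*(-30 + 2*0**2)**3) = -2565269 + (-937 - 13*(-30 + 2*0)**3) = -2565269 + (-937 - 13*(-30 + 0)**3) = -2565269 + (-937 - 13*(-30)**3) = -2565269 + (-937 - 13*(-27000)) = -2565269 + (-937 + 351000) = -2565269 + 350063 = -2215206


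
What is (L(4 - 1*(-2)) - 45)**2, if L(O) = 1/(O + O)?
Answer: 290521/144 ≈ 2017.5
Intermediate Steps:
L(O) = 1/(2*O)
(L(4 - 1*(-2)) - 45)**2 = (1/(2*(4 - 1*(-2))) - 45)**2 = (1/(2*(4 + 2)) - 45)**2 = ((1/2)/6 - 45)**2 = ((1/2)*(1/6) - 45)**2 = (1/12 - 45)**2 = (-539/12)**2 = 290521/144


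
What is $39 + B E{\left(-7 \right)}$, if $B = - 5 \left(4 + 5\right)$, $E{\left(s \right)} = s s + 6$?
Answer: $-2436$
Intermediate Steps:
$E{\left(s \right)} = 6 + s^{2}$ ($E{\left(s \right)} = s^{2} + 6 = 6 + s^{2}$)
$B = -45$ ($B = \left(-5\right) 9 = -45$)
$39 + B E{\left(-7 \right)} = 39 - 45 \left(6 + \left(-7\right)^{2}\right) = 39 - 45 \left(6 + 49\right) = 39 - 2475 = -2436$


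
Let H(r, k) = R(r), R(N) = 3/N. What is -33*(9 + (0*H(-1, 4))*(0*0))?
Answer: -297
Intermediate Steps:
H(r, k) = 3/r
-33*(9 + (0*H(-1, 4))*(0*0)) = -33*(9 + (0*(3/(-1)))*(0*0)) = -33*(9 + (0*(3*(-1)))*0) = -33*(9 + (0*(-3))*0) = -33*(9 + 0*0) = -33*(9 + 0) = -33*9 = -297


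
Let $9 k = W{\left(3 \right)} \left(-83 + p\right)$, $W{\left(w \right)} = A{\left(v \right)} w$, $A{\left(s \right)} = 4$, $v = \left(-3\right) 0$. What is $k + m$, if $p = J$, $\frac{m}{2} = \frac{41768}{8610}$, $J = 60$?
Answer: $- \frac{30084}{1435} \approx -20.964$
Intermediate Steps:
$v = 0$
$m = \frac{41768}{4305}$ ($m = 2 \cdot \frac{41768}{8610} = 2 \cdot 41768 \cdot \frac{1}{8610} = 2 \cdot \frac{20884}{4305} = \frac{41768}{4305} \approx 9.7022$)
$p = 60$
$W{\left(w \right)} = 4 w$
$k = - \frac{92}{3}$ ($k = \frac{4 \cdot 3 \left(-83 + 60\right)}{9} = \frac{12 \left(-23\right)}{9} = \frac{1}{9} \left(-276\right) = - \frac{92}{3} \approx -30.667$)
$k + m = - \frac{92}{3} + \frac{41768}{4305} = - \frac{30084}{1435}$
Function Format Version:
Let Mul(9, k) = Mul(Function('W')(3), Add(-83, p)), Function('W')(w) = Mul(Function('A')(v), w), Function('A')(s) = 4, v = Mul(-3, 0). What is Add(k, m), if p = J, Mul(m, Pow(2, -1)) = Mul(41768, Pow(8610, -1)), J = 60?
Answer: Rational(-30084, 1435) ≈ -20.964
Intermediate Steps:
v = 0
m = Rational(41768, 4305) (m = Mul(2, Mul(41768, Pow(8610, -1))) = Mul(2, Mul(41768, Rational(1, 8610))) = Mul(2, Rational(20884, 4305)) = Rational(41768, 4305) ≈ 9.7022)
p = 60
Function('W')(w) = Mul(4, w)
k = Rational(-92, 3) (k = Mul(Rational(1, 9), Mul(Mul(4, 3), Add(-83, 60))) = Mul(Rational(1, 9), Mul(12, -23)) = Mul(Rational(1, 9), -276) = Rational(-92, 3) ≈ -30.667)
Add(k, m) = Add(Rational(-92, 3), Rational(41768, 4305)) = Rational(-30084, 1435)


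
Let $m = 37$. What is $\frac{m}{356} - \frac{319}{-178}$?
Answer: $\frac{675}{356} \approx 1.8961$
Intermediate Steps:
$\frac{m}{356} - \frac{319}{-178} = \frac{37}{356} - \frac{319}{-178} = 37 \cdot \frac{1}{356} - - \frac{319}{178} = \frac{37}{356} + \frac{319}{178} = \frac{675}{356}$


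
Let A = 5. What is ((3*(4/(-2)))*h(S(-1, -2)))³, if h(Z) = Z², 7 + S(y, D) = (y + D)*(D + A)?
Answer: -3623878656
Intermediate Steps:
S(y, D) = -7 + (5 + D)*(D + y) (S(y, D) = -7 + (y + D)*(D + 5) = -7 + (D + y)*(5 + D) = -7 + (5 + D)*(D + y))
((3*(4/(-2)))*h(S(-1, -2)))³ = ((3*(4/(-2)))*(-7 + (-2)² + 5*(-2) + 5*(-1) - 2*(-1))²)³ = ((3*(4*(-½)))*(-7 + 4 - 10 - 5 + 2)²)³ = ((3*(-2))*(-16)²)³ = (-6*256)³ = (-1536)³ = -3623878656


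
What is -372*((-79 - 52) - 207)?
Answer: 125736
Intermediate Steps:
-372*((-79 - 52) - 207) = -372*(-131 - 207) = -372*(-338) = 125736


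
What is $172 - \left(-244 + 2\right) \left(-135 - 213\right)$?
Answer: $-84044$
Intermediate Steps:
$172 - \left(-244 + 2\right) \left(-135 - 213\right) = 172 - \left(-242\right) \left(-348\right) = 172 - 84216 = -84044$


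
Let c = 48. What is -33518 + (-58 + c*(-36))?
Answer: -35304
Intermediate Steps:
-33518 + (-58 + c*(-36)) = -33518 + (-58 + 48*(-36)) = -33518 + (-58 - 1728) = -33518 - 1786 = -35304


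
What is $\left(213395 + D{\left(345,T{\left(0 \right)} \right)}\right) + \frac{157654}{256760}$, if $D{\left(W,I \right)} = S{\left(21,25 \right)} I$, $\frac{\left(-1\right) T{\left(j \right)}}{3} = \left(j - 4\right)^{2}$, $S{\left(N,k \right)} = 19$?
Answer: $\frac{3896949481}{18340} \approx 2.1248 \cdot 10^{5}$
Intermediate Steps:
$T{\left(j \right)} = - 3 \left(-4 + j\right)^{2}$ ($T{\left(j \right)} = - 3 \left(j - 4\right)^{2} = - 3 \left(-4 + j\right)^{2}$)
$D{\left(W,I \right)} = 19 I$
$\left(213395 + D{\left(345,T{\left(0 \right)} \right)}\right) + \frac{157654}{256760} = \left(213395 + 19 \left(- 3 \left(-4 + 0\right)^{2}\right)\right) + \frac{157654}{256760} = \left(213395 + 19 \left(- 3 \left(-4\right)^{2}\right)\right) + 157654 \cdot \frac{1}{256760} = \left(213395 + 19 \left(\left(-3\right) 16\right)\right) + \frac{11261}{18340} = \left(213395 + 19 \left(-48\right)\right) + \frac{11261}{18340} = \left(213395 - 912\right) + \frac{11261}{18340} = 212483 + \frac{11261}{18340} = \frac{3896949481}{18340}$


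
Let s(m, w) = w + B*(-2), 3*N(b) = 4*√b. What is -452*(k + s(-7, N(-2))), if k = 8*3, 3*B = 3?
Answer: -9944 - 1808*I*√2/3 ≈ -9944.0 - 852.3*I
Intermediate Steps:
B = 1 (B = (⅓)*3 = 1)
N(b) = 4*√b/3 (N(b) = (4*√b)/3 = 4*√b/3)
k = 24
s(m, w) = -2 + w (s(m, w) = w + 1*(-2) = w - 2 = -2 + w)
-452*(k + s(-7, N(-2))) = -452*(24 + (-2 + 4*√(-2)/3)) = -452*(24 + (-2 + 4*(I*√2)/3)) = -452*(24 + (-2 + 4*I*√2/3)) = -452*(22 + 4*I*√2/3) = -9944 - 1808*I*√2/3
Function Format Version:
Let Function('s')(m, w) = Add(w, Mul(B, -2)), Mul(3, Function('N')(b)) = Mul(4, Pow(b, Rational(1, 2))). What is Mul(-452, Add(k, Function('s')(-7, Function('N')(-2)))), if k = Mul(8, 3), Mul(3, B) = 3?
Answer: Add(-9944, Mul(Rational(-1808, 3), I, Pow(2, Rational(1, 2)))) ≈ Add(-9944.0, Mul(-852.30, I))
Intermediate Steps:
B = 1 (B = Mul(Rational(1, 3), 3) = 1)
Function('N')(b) = Mul(Rational(4, 3), Pow(b, Rational(1, 2))) (Function('N')(b) = Mul(Rational(1, 3), Mul(4, Pow(b, Rational(1, 2)))) = Mul(Rational(4, 3), Pow(b, Rational(1, 2))))
k = 24
Function('s')(m, w) = Add(-2, w) (Function('s')(m, w) = Add(w, Mul(1, -2)) = Add(w, -2) = Add(-2, w))
Mul(-452, Add(k, Function('s')(-7, Function('N')(-2)))) = Mul(-452, Add(24, Add(-2, Mul(Rational(4, 3), Pow(-2, Rational(1, 2)))))) = Mul(-452, Add(24, Add(-2, Mul(Rational(4, 3), Mul(I, Pow(2, Rational(1, 2))))))) = Mul(-452, Add(24, Add(-2, Mul(Rational(4, 3), I, Pow(2, Rational(1, 2)))))) = Mul(-452, Add(22, Mul(Rational(4, 3), I, Pow(2, Rational(1, 2))))) = Add(-9944, Mul(Rational(-1808, 3), I, Pow(2, Rational(1, 2))))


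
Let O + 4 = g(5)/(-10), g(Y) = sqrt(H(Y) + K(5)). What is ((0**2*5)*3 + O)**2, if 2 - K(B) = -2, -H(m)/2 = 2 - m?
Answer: (40 + sqrt(10))**2/100 ≈ 18.630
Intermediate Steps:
H(m) = -4 + 2*m (H(m) = -2*(2 - m) = -4 + 2*m)
K(B) = 4 (K(B) = 2 - 1*(-2) = 2 + 2 = 4)
g(Y) = sqrt(2)*sqrt(Y) (g(Y) = sqrt((-4 + 2*Y) + 4) = sqrt(2*Y) = sqrt(2)*sqrt(Y))
O = -4 - sqrt(10)/10 (O = -4 + (sqrt(2)*sqrt(5))/(-10) = -4 + sqrt(10)*(-1/10) = -4 - sqrt(10)/10 ≈ -4.3162)
((0**2*5)*3 + O)**2 = ((0**2*5)*3 + (-4 - sqrt(10)/10))**2 = ((0*5)*3 + (-4 - sqrt(10)/10))**2 = (0*3 + (-4 - sqrt(10)/10))**2 = (0 + (-4 - sqrt(10)/10))**2 = (-4 - sqrt(10)/10)**2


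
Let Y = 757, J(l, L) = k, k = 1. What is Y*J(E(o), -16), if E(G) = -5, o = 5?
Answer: 757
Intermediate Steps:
J(l, L) = 1
Y*J(E(o), -16) = 757*1 = 757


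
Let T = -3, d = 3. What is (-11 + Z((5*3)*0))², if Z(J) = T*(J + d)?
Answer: 400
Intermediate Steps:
Z(J) = -9 - 3*J (Z(J) = -3*(J + 3) = -3*(3 + J) = -9 - 3*J)
(-11 + Z((5*3)*0))² = (-11 + (-9 - 3*5*3*0))² = (-11 + (-9 - 45*0))² = (-11 + (-9 - 3*0))² = (-11 + (-9 + 0))² = (-11 - 9)² = (-20)² = 400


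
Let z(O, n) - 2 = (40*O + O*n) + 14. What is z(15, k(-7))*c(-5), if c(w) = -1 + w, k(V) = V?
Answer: -3066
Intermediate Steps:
z(O, n) = 16 + 40*O + O*n (z(O, n) = 2 + ((40*O + O*n) + 14) = 2 + (14 + 40*O + O*n) = 16 + 40*O + O*n)
z(15, k(-7))*c(-5) = (16 + 40*15 + 15*(-7))*(-1 - 5) = (16 + 600 - 105)*(-6) = 511*(-6) = -3066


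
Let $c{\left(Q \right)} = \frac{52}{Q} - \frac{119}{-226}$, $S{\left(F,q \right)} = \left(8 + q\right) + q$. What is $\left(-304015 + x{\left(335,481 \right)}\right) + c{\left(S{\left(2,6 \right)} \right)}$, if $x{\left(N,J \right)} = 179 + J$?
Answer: $- \frac{342787617}{1130} \approx -3.0335 \cdot 10^{5}$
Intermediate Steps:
$S{\left(F,q \right)} = 8 + 2 q$
$c{\left(Q \right)} = \frac{119}{226} + \frac{52}{Q}$ ($c{\left(Q \right)} = \frac{52}{Q} - - \frac{119}{226} = \frac{52}{Q} + \frac{119}{226} = \frac{119}{226} + \frac{52}{Q}$)
$\left(-304015 + x{\left(335,481 \right)}\right) + c{\left(S{\left(2,6 \right)} \right)} = \left(-304015 + \left(179 + 481\right)\right) + \left(\frac{119}{226} + \frac{52}{8 + 2 \cdot 6}\right) = \left(-304015 + 660\right) + \left(\frac{119}{226} + \frac{52}{8 + 12}\right) = -303355 + \left(\frac{119}{226} + \frac{52}{20}\right) = -303355 + \left(\frac{119}{226} + 52 \cdot \frac{1}{20}\right) = -303355 + \left(\frac{119}{226} + \frac{13}{5}\right) = -303355 + \frac{3533}{1130} = - \frac{342787617}{1130}$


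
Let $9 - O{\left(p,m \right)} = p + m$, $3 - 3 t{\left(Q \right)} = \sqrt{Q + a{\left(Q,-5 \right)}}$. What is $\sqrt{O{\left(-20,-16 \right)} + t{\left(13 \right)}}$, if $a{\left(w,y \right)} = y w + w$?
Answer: $\frac{\sqrt{414 - 3 i \sqrt{39}}}{3} \approx 6.7841 - 0.15342 i$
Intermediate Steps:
$a{\left(w,y \right)} = w + w y$ ($a{\left(w,y \right)} = w y + w = w + w y$)
$t{\left(Q \right)} = 1 - \frac{\sqrt{3} \sqrt{- Q}}{3}$ ($t{\left(Q \right)} = 1 - \frac{\sqrt{Q + Q \left(1 - 5\right)}}{3} = 1 - \frac{\sqrt{Q + Q \left(-4\right)}}{3} = 1 - \frac{\sqrt{Q - 4 Q}}{3} = 1 - \frac{\sqrt{- 3 Q}}{3} = 1 - \frac{\sqrt{3} \sqrt{- Q}}{3}$)
$O{\left(p,m \right)} = 9 - m - p$ ($O{\left(p,m \right)} = 9 - \left(p + m\right) = 9 - \left(m + p\right) = 9 - m - p$)
$\sqrt{O{\left(-20,-16 \right)} + t{\left(13 \right)}} = \sqrt{\left(9 - -16 - -20\right) + \left(1 - \frac{\sqrt{3} \sqrt{\left(-1\right) 13}}{3}\right)} = \sqrt{\left(9 + 16 + 20\right) + \left(1 - \frac{\sqrt{3} \sqrt{-13}}{3}\right)} = \sqrt{45 + \left(1 - \frac{\sqrt{3} i \sqrt{13}}{3}\right)} = \sqrt{45 + \left(1 - \frac{i \sqrt{39}}{3}\right)} = \sqrt{46 - \frac{i \sqrt{39}}{3}}$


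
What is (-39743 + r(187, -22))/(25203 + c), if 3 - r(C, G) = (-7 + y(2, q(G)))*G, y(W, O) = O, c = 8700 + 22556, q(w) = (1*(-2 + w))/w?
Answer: -39870/56459 ≈ -0.70618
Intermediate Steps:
q(w) = (-2 + w)/w
c = 31256
r(C, G) = 3 - G*(-7 + (-2 + G)/G) (r(C, G) = 3 - (-7 + (-2 + G)/G)*G = 3 - G*(-7 + (-2 + G)/G))
(-39743 + r(187, -22))/(25203 + c) = (-39743 + (5 + 6*(-22)))/(25203 + 31256) = (-39743 + (5 - 132))/56459 = (-39743 - 127)*(1/56459) = -39870*1/56459 = -39870/56459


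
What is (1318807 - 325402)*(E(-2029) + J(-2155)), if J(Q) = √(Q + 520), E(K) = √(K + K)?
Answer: 993405*I*(√1635 + √4058) ≈ 1.0345e+8*I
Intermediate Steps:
E(K) = √2*√K (E(K) = √(2*K) = √2*√K)
J(Q) = √(520 + Q)
(1318807 - 325402)*(E(-2029) + J(-2155)) = (1318807 - 325402)*(√2*√(-2029) + √(520 - 2155)) = 993405*(√2*(I*√2029) + √(-1635)) = 993405*(I*√4058 + I*√1635) = 993405*(I*√1635 + I*√4058) = 993405*I*√1635 + 993405*I*√4058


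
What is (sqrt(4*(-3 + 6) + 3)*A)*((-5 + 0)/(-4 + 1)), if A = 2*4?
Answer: 40*sqrt(15)/3 ≈ 51.640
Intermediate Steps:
A = 8
(sqrt(4*(-3 + 6) + 3)*A)*((-5 + 0)/(-4 + 1)) = (sqrt(4*(-3 + 6) + 3)*8)*((-5 + 0)/(-4 + 1)) = (sqrt(4*3 + 3)*8)*(-5/(-3)) = (sqrt(12 + 3)*8)*(-5*(-1/3)) = (sqrt(15)*8)*(5/3) = (8*sqrt(15))*(5/3) = 40*sqrt(15)/3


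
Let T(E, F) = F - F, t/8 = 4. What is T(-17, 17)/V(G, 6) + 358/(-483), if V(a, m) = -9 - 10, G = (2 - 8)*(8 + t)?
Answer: -358/483 ≈ -0.74120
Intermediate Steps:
t = 32 (t = 8*4 = 32)
G = -240 (G = (2 - 8)*(8 + 32) = -6*40 = -240)
V(a, m) = -19
T(E, F) = 0
T(-17, 17)/V(G, 6) + 358/(-483) = 0/(-19) + 358/(-483) = 0*(-1/19) + 358*(-1/483) = 0 - 358/483 = -358/483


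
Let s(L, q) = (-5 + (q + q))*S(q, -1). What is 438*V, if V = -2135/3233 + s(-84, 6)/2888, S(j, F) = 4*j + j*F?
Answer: -10337019/38266 ≈ -270.14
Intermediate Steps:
S(j, F) = 4*j + F*j
s(L, q) = 3*q*(-5 + 2*q) (s(L, q) = (-5 + (q + q))*(q*(4 - 1)) = (-5 + 2*q)*(q*3) = (-5 + 2*q)*(3*q) = 3*q*(-5 + 2*q))
V = -47201/76532 (V = -2135/3233 + (3*6*(-5 + 2*6))/2888 = -2135*1/3233 + (3*6*(-5 + 12))*(1/2888) = -35/53 + (3*6*7)*(1/2888) = -35/53 + 126*(1/2888) = -35/53 + 63/1444 = -47201/76532 ≈ -0.61675)
438*V = 438*(-47201/76532) = -10337019/38266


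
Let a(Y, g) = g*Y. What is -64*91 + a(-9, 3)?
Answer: -5851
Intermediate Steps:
a(Y, g) = Y*g
-64*91 + a(-9, 3) = -64*91 - 9*3 = -5824 - 27 = -5851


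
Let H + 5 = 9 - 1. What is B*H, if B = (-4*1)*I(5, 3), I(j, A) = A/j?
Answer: -36/5 ≈ -7.2000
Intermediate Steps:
H = 3 (H = -5 + (9 - 1) = -5 + 8 = 3)
B = -12/5 (B = (-4*1)*(3/5) = -12/5 ≈ -2.4000)
B*H = -12/5*3 = -36/5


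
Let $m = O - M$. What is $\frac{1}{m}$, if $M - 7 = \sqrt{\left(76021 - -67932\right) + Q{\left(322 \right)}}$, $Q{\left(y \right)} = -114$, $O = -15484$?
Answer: $- \frac{15491}{239827242} + \frac{\sqrt{143839}}{239827242} \approx -6.3011 \cdot 10^{-5}$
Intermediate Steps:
$M = 7 + \sqrt{143839}$ ($M = 7 + \sqrt{\left(76021 - -67932\right) - 114} = 7 + \sqrt{\left(76021 + 67932\right) - 114} = 7 + \sqrt{143953 - 114} = 7 + \sqrt{143839} \approx 386.26$)
$m = -15491 - \sqrt{143839}$ ($m = -15484 - \left(7 + \sqrt{143839}\right) = -15491 - \sqrt{143839} \approx -15870.0$)
$\frac{1}{m} = \frac{1}{-15491 - \sqrt{143839}}$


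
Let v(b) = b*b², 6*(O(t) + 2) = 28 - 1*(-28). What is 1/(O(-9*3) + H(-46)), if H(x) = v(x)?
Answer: -3/291986 ≈ -1.0274e-5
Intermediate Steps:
O(t) = 22/3 (O(t) = -2 + (28 - 1*(-28))/6 = -2 + (28 + 28)/6 = -2 + (⅙)*56 = -2 + 28/3 = 22/3)
v(b) = b³
H(x) = x³
1/(O(-9*3) + H(-46)) = 1/(22/3 + (-46)³) = 1/(22/3 - 97336) = 1/(-291986/3) = -3/291986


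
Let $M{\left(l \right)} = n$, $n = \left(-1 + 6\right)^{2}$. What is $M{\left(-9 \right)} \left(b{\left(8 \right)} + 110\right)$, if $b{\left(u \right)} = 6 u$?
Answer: $3950$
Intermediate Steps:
$n = 25$ ($n = 5^{2} = 25$)
$M{\left(l \right)} = 25$
$M{\left(-9 \right)} \left(b{\left(8 \right)} + 110\right) = 25 \left(6 \cdot 8 + 110\right) = 25 \left(48 + 110\right) = 25 \cdot 158 = 3950$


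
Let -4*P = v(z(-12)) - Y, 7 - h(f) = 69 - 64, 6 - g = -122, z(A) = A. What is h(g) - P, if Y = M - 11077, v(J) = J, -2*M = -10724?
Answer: 5711/4 ≈ 1427.8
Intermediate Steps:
M = 5362 (M = -1/2*(-10724) = 5362)
g = 128 (g = 6 - 1*(-122) = 6 + 122 = 128)
h(f) = 2 (h(f) = 7 - (69 - 64) = 7 - 1*5 = 7 - 5 = 2)
Y = -5715 (Y = 5362 - 11077 = -5715)
P = -5703/4 (P = -(-12 - 1*(-5715))/4 = -(-12 + 5715)/4 = -1/4*5703 = -5703/4 ≈ -1425.8)
h(g) - P = 2 - 1*(-5703/4) = 2 + 5703/4 = 5711/4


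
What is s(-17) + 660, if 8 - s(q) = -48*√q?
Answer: 668 + 48*I*√17 ≈ 668.0 + 197.91*I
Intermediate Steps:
s(q) = 8 + 48*√q (s(q) = 8 - (-48)*√q = 8 + 48*√q)
s(-17) + 660 = (8 + 48*√(-17)) + 660 = (8 + 48*(I*√17)) + 660 = (8 + 48*I*√17) + 660 = 668 + 48*I*√17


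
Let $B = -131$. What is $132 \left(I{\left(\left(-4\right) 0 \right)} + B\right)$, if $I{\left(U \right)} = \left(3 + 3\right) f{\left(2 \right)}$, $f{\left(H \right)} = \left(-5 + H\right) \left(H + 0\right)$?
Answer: $-22044$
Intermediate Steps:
$f{\left(H \right)} = H \left(-5 + H\right)$ ($f{\left(H \right)} = \left(-5 + H\right) H = H \left(-5 + H\right)$)
$I{\left(U \right)} = -36$ ($I{\left(U \right)} = \left(3 + 3\right) 2 \left(-5 + 2\right) = 6 \cdot 2 \left(-3\right) = 6 \left(-6\right) = -36$)
$132 \left(I{\left(\left(-4\right) 0 \right)} + B\right) = 132 \left(-36 - 131\right) = 132 \left(-167\right) = -22044$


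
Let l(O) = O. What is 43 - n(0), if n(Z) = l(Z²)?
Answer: 43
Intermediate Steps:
n(Z) = Z²
43 - n(0) = 43 - 1*0² = 43 - 1*0 = 43 + 0 = 43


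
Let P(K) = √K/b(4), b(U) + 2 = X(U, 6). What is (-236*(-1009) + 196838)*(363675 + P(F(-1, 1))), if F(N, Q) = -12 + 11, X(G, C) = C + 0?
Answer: 158184805350 + 217481*I/2 ≈ 1.5818e+11 + 1.0874e+5*I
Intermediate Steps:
X(G, C) = C
b(U) = 4 (b(U) = -2 + 6 = 4)
F(N, Q) = -1
P(K) = √K/4
(-236*(-1009) + 196838)*(363675 + P(F(-1, 1))) = (-236*(-1009) + 196838)*(363675 + √(-1)/4) = (238124 + 196838)*(363675 + I/4) = 434962*(363675 + I/4) = 158184805350 + 217481*I/2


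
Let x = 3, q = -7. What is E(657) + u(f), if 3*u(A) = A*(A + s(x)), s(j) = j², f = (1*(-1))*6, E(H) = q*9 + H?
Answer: 588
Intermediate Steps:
E(H) = -63 + H (E(H) = -7*9 + H = -63 + H)
f = -6 (f = -1*6 = -6)
u(A) = A*(9 + A)/3 (u(A) = (A*(A + 3²))/3 = (A*(A + 9))/3 = (A*(9 + A))/3 = A*(9 + A)/3)
E(657) + u(f) = (-63 + 657) + (⅓)*(-6)*(9 - 6) = 594 + (⅓)*(-6)*3 = 594 - 6 = 588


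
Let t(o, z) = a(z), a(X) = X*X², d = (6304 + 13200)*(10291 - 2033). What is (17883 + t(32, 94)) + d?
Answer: 161912499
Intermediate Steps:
d = 161064032 (d = 19504*8258 = 161064032)
a(X) = X³
t(o, z) = z³
(17883 + t(32, 94)) + d = (17883 + 94³) + 161064032 = (17883 + 830584) + 161064032 = 848467 + 161064032 = 161912499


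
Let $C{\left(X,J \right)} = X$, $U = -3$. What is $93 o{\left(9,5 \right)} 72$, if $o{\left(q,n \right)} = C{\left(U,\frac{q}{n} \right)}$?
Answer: $-20088$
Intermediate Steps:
$o{\left(q,n \right)} = -3$
$93 o{\left(9,5 \right)} 72 = 93 \left(-3\right) 72 = \left(-279\right) 72 = -20088$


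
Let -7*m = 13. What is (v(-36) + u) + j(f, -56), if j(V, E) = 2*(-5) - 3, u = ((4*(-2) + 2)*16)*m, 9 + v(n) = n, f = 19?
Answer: 842/7 ≈ 120.29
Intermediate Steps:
v(n) = -9 + n
m = -13/7 (m = -⅐*13 = -13/7 ≈ -1.8571)
u = 1248/7 (u = ((4*(-2) + 2)*16)*(-13/7) = ((-8 + 2)*16)*(-13/7) = -6*16*(-13/7) = -96*(-13/7) = 1248/7 ≈ 178.29)
j(V, E) = -13 (j(V, E) = -10 - 3 = -13)
(v(-36) + u) + j(f, -56) = ((-9 - 36) + 1248/7) - 13 = (-45 + 1248/7) - 13 = 933/7 - 13 = 842/7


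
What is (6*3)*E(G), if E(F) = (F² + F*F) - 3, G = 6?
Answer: 1242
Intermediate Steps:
E(F) = -3 + 2*F² (E(F) = (F² + F²) - 3 = 2*F² - 3 = -3 + 2*F²)
(6*3)*E(G) = (6*3)*(-3 + 2*6²) = 18*(-3 + 2*36) = 18*(-3 + 72) = 18*69 = 1242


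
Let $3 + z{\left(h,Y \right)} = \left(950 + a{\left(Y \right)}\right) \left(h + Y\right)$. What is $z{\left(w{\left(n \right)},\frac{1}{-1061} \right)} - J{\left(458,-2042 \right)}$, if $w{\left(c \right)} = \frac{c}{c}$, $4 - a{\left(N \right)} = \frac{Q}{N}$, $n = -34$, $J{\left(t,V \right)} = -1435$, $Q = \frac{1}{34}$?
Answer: $\frac{43582394}{18037} \approx 2416.3$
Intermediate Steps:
$Q = \frac{1}{34} \approx 0.029412$
$a{\left(N \right)} = 4 - \frac{1}{34 N}$
$w{\left(c \right)} = 1$
$z{\left(h,Y \right)} = -3 + \left(954 - \frac{1}{34 Y}\right) \left(Y + h\right)$ ($z{\left(h,Y \right)} = -3 + \left(950 + \left(4 - \frac{1}{34 Y}\right)\right) \left(h + Y\right) = -3 + \left(954 - \frac{1}{34 Y}\right) \left(Y + h\right)$)
$z{\left(w{\left(n \right)},\frac{1}{-1061} \right)} - J{\left(458,-2042 \right)} = \left(- \frac{103}{34} + \frac{954}{-1061} + 954 \cdot 1 - \frac{1}{34 \frac{1}{-1061}}\right) - -1435 = \left(- \frac{103}{34} + 954 \left(- \frac{1}{1061}\right) + 954 - \frac{1}{34 \left(- \frac{1}{1061}\right)}\right) + 1435 = \left(- \frac{103}{34} - \frac{954}{1061} + 954 - \frac{1}{34} \left(-1061\right)\right) + 1435 = \left(- \frac{103}{34} - \frac{954}{1061} + 954 + \frac{1061}{34}\right) + 1435 = \frac{17699299}{18037} + 1435 = \frac{43582394}{18037}$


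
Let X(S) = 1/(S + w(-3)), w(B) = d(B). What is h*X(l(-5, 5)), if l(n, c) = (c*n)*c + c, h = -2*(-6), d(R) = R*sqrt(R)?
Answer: -160/1603 + 4*I*sqrt(3)/1603 ≈ -0.099813 + 0.004322*I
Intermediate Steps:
d(R) = R**(3/2)
h = 12
w(B) = B**(3/2)
l(n, c) = c + n*c**2 (l(n, c) = n*c**2 + c = c + n*c**2)
X(S) = 1/(S - 3*I*sqrt(3)) (X(S) = 1/(S + (-3)**(3/2)) = 1/(S - 3*I*sqrt(3)))
h*X(l(-5, 5)) = 12/(5*(1 + 5*(-5)) - 3*I*sqrt(3)) = 12/(5*(1 - 25) - 3*I*sqrt(3)) = 12/(5*(-24) - 3*I*sqrt(3)) = 12/(-120 - 3*I*sqrt(3))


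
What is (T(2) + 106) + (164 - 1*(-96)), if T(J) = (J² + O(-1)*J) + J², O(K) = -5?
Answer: 364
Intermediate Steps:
T(J) = -5*J + 2*J² (T(J) = (J² - 5*J) + J² = -5*J + 2*J²)
(T(2) + 106) + (164 - 1*(-96)) = (2*(-5 + 2*2) + 106) + (164 - 1*(-96)) = (2*(-5 + 4) + 106) + (164 + 96) = (2*(-1) + 106) + 260 = (-2 + 106) + 260 = 104 + 260 = 364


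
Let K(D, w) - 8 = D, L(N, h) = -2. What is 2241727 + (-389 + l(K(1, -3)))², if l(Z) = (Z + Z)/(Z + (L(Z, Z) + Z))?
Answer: 153099137/64 ≈ 2.3922e+6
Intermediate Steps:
K(D, w) = 8 + D
l(Z) = 2*Z/(-2 + 2*Z) (l(Z) = (Z + Z)/(Z + (-2 + Z)) = (2*Z)/(-2 + 2*Z) = 2*Z/(-2 + 2*Z))
2241727 + (-389 + l(K(1, -3)))² = 2241727 + (-389 + (8 + 1)/(-1 + (8 + 1)))² = 2241727 + (-389 + 9/(-1 + 9))² = 2241727 + (-389 + 9/8)² = 2241727 + (-3103/8)² = 2241727 + 9628609/64 = 153099137/64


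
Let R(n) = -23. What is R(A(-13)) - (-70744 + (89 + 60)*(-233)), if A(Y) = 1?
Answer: 105438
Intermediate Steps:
R(A(-13)) - (-70744 + (89 + 60)*(-233)) = -23 - (-70744 + (89 + 60)*(-233)) = -23 - (-70744 + 149*(-233)) = -23 - (-70744 - 34717) = -23 - 1*(-105461) = -23 + 105461 = 105438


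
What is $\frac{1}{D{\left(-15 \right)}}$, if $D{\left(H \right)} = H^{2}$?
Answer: $\frac{1}{225} \approx 0.0044444$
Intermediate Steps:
$\frac{1}{D{\left(-15 \right)}} = \frac{1}{\left(-15\right)^{2}} = \frac{1}{225}$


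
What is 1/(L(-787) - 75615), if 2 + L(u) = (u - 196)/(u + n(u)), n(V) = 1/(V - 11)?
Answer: -628027/47488733225 ≈ -1.3225e-5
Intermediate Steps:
n(V) = 1/(-11 + V)
L(u) = -2 + (-196 + u)/(u + 1/(-11 + u)) (L(u) = -2 + (u - 196)/(u + 1/(-11 + u)) = -2 + (-196 + u)/(u + 1/(-11 + u)))
1/(L(-787) - 75615) = 1/((-2 - (-11 - 787)*(196 - 787))/(1 - 787*(-11 - 787)) - 75615) = 1/((-2 - 1*(-798)*(-591))/(1 - 787*(-798)) - 75615) = 1/((-2 - 471618)/(1 + 628026) - 75615) = 1/(-471620/628027 - 75615) = 1/(-47488733225/628027) = -628027/47488733225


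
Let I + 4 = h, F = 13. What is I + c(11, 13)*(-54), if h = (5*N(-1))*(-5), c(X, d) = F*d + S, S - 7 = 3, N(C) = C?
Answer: -9645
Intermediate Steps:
S = 10 (S = 7 + 3 = 10)
c(X, d) = 10 + 13*d (c(X, d) = 13*d + 10 = 10 + 13*d)
h = 25 (h = (5*(-1))*(-5) = -5*(-5) = 25)
I = 21 (I = -4 + 25 = 21)
I + c(11, 13)*(-54) = 21 + (10 + 13*13)*(-54) = 21 + (10 + 169)*(-54) = 21 + 179*(-54) = 21 - 9666 = -9645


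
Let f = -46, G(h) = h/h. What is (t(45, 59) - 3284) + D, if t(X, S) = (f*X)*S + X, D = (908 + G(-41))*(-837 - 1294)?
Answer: -2062448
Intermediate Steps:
G(h) = 1
D = -1937079 (D = (908 + 1)*(-837 - 1294) = 909*(-2131) = -1937079)
t(X, S) = X - 46*S*X (t(X, S) = (-46*X)*S + X = -46*S*X + X = X - 46*S*X)
(t(45, 59) - 3284) + D = (45*(1 - 46*59) - 3284) - 1937079 = (45*(1 - 2714) - 3284) - 1937079 = (45*(-2713) - 3284) - 1937079 = (-122085 - 3284) - 1937079 = -125369 - 1937079 = -2062448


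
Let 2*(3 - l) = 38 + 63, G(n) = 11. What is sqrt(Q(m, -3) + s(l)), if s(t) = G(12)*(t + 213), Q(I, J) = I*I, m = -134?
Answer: sqrt(79106)/2 ≈ 140.63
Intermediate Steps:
Q(I, J) = I**2
l = -95/2 (l = 3 - (38 + 63)/2 = 3 - 1/2*101 = 3 - 101/2 = -95/2 ≈ -47.500)
s(t) = 2343 + 11*t (s(t) = 11*(t + 213) = 11*(213 + t) = 2343 + 11*t)
sqrt(Q(m, -3) + s(l)) = sqrt((-134)**2 + (2343 + 11*(-95/2))) = sqrt(17956 + (2343 - 1045/2)) = sqrt(17956 + 3641/2) = sqrt(39553/2) = sqrt(79106)/2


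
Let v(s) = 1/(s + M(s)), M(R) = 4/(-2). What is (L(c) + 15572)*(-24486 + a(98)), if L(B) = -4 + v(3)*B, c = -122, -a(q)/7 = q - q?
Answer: -378210756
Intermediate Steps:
a(q) = 0 (a(q) = -7*(q - q) = -7*0 = 0)
M(R) = -2 (M(R) = 4*(-½) = -2)
v(s) = 1/(-2 + s) (v(s) = 1/(s - 2) = 1/(-2 + s))
L(B) = -4 + B (L(B) = -4 + B/(-2 + 3) = -4 + B/1 = -4 + 1*B = -4 + B)
(L(c) + 15572)*(-24486 + a(98)) = ((-4 - 122) + 15572)*(-24486 + 0) = (-126 + 15572)*(-24486) = 15446*(-24486) = -378210756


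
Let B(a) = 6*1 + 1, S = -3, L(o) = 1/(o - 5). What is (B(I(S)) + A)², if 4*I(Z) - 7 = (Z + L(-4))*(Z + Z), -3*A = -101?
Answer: 14884/9 ≈ 1653.8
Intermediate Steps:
A = 101/3 (A = -⅓*(-101) = 101/3 ≈ 33.667)
L(o) = 1/(-5 + o)
I(Z) = 7/4 + Z*(-⅑ + Z)/2 (I(Z) = 7/4 + ((Z + 1/(-5 - 4))*(Z + Z))/4 = 7/4 + ((Z + 1/(-9))*(2*Z))/4 = 7/4 + ((Z - ⅑)*(2*Z))/4 = 7/4 + ((-⅑ + Z)*(2*Z))/4 = 7/4 + (2*Z*(-⅑ + Z))/4 = 7/4 + Z*(-⅑ + Z)/2)
B(a) = 7 (B(a) = 6 + 1 = 7)
(B(I(S)) + A)² = (7 + 101/3)² = (122/3)² = 14884/9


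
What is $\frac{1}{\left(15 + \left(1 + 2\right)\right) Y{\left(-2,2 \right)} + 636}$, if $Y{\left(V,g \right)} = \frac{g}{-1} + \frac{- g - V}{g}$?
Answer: $\frac{1}{600} \approx 0.0016667$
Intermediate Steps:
$Y{\left(V,g \right)} = - g + \frac{- V - g}{g}$ ($Y{\left(V,g \right)} = g \left(-1\right) + \frac{- V - g}{g} = - g + \frac{- V - g}{g}$)
$\frac{1}{\left(15 + \left(1 + 2\right)\right) Y{\left(-2,2 \right)} + 636} = \frac{1}{\left(15 + \left(1 + 2\right)\right) \left(-1 - 2 - - \frac{2}{2}\right) + 636} = \frac{1}{\left(15 + 3\right) \left(-1 - 2 - \left(-2\right) \frac{1}{2}\right) + 636} = \frac{1}{18 \left(-1 - 2 + 1\right) + 636} = \frac{1}{18 \left(-2\right) + 636} = \frac{1}{-36 + 636} = \frac{1}{600}$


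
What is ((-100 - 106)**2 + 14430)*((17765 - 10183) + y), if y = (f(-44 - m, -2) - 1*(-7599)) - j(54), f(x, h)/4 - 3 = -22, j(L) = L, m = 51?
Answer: 855890166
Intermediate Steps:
f(x, h) = -76 (f(x, h) = 12 + 4*(-22) = 12 - 88 = -76)
y = 7469 (y = (-76 - 1*(-7599)) - 1*54 = (-76 + 7599) - 54 = 7523 - 54 = 7469)
((-100 - 106)**2 + 14430)*((17765 - 10183) + y) = ((-100 - 106)**2 + 14430)*((17765 - 10183) + 7469) = ((-206)**2 + 14430)*(7582 + 7469) = (42436 + 14430)*15051 = 56866*15051 = 855890166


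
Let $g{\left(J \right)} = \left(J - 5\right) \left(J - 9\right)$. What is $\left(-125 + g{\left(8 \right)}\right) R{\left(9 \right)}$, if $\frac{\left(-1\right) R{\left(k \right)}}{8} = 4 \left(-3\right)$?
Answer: $-12288$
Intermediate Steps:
$g{\left(J \right)} = \left(-9 + J\right) \left(-5 + J\right)$ ($g{\left(J \right)} = \left(-5 + J\right) \left(-9 + J\right) = \left(-9 + J\right) \left(-5 + J\right)$)
$R{\left(k \right)} = 96$ ($R{\left(k \right)} = - 8 \cdot 4 \left(-3\right) = \left(-8\right) \left(-12\right) = 96$)
$\left(-125 + g{\left(8 \right)}\right) R{\left(9 \right)} = \left(-125 + \left(45 + 8^{2} - 112\right)\right) 96 = \left(-125 + \left(45 + 64 - 112\right)\right) 96 = \left(-125 - 3\right) 96 = \left(-128\right) 96 = -12288$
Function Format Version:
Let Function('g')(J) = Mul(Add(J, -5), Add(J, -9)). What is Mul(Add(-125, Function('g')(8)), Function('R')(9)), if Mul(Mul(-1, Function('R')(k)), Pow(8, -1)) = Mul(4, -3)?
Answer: -12288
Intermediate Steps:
Function('g')(J) = Mul(Add(-9, J), Add(-5, J)) (Function('g')(J) = Mul(Add(-5, J), Add(-9, J)) = Mul(Add(-9, J), Add(-5, J)))
Function('R')(k) = 96 (Function('R')(k) = Mul(-8, Mul(4, -3)) = Mul(-8, -12) = 96)
Mul(Add(-125, Function('g')(8)), Function('R')(9)) = Mul(Add(-125, Add(45, Pow(8, 2), Mul(-14, 8))), 96) = Mul(Add(-125, Add(45, 64, -112)), 96) = Mul(Add(-125, -3), 96) = Mul(-128, 96) = -12288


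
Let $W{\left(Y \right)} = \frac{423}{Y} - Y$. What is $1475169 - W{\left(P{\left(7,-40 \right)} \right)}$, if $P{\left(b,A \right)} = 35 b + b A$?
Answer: $\frac{51630113}{35} \approx 1.4751 \cdot 10^{6}$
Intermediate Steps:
$P{\left(b,A \right)} = 35 b + A b$
$W{\left(Y \right)} = - Y + \frac{423}{Y}$
$1475169 - W{\left(P{\left(7,-40 \right)} \right)} = 1475169 - \left(- 7 \left(35 - 40\right) + \frac{423}{7 \left(35 - 40\right)}\right) = 1475169 - \left(- 7 \left(-5\right) + \frac{423}{7 \left(-5\right)}\right) = 1475169 - \left(\left(-1\right) \left(-35\right) + \frac{423}{-35}\right) = 1475169 - \left(35 + 423 \left(- \frac{1}{35}\right)\right) = 1475169 - \left(35 - \frac{423}{35}\right) = 1475169 - \frac{802}{35} = \frac{51630113}{35}$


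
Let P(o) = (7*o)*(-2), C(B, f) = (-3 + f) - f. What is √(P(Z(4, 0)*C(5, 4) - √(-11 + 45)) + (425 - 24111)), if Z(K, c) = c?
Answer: √(-23686 + 14*√34) ≈ 153.64*I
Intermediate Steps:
C(B, f) = -3
P(o) = -14*o
√(P(Z(4, 0)*C(5, 4) - √(-11 + 45)) + (425 - 24111)) = √(-14*(0*(-3) - √(-11 + 45)) + (425 - 24111)) = √(-14*(0 - √34) - 23686) = √(-(-14)*√34 - 23686) = √(14*√34 - 23686) = √(-23686 + 14*√34)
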